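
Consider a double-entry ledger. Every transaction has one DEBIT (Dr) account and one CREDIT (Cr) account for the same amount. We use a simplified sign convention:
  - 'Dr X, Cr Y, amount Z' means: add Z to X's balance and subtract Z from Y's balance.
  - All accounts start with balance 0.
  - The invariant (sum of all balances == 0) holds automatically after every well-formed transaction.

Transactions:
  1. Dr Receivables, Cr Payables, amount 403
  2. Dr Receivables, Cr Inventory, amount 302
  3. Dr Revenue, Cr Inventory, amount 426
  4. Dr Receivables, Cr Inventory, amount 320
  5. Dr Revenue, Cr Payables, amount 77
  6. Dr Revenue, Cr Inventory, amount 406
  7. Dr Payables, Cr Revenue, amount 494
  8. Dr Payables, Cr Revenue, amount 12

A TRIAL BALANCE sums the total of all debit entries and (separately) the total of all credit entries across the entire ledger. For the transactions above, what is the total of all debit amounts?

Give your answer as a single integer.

Answer: 2440

Derivation:
Txn 1: debit+=403
Txn 2: debit+=302
Txn 3: debit+=426
Txn 4: debit+=320
Txn 5: debit+=77
Txn 6: debit+=406
Txn 7: debit+=494
Txn 8: debit+=12
Total debits = 2440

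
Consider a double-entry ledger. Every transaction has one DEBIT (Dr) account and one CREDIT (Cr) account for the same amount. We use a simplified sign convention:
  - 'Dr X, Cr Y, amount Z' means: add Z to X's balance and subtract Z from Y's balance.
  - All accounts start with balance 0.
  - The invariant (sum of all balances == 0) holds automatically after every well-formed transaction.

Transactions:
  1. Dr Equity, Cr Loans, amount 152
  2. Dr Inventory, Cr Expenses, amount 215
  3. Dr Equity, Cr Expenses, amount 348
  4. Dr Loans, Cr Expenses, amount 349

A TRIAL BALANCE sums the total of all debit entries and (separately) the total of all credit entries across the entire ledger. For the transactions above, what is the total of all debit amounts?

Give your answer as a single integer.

Answer: 1064

Derivation:
Txn 1: debit+=152
Txn 2: debit+=215
Txn 3: debit+=348
Txn 4: debit+=349
Total debits = 1064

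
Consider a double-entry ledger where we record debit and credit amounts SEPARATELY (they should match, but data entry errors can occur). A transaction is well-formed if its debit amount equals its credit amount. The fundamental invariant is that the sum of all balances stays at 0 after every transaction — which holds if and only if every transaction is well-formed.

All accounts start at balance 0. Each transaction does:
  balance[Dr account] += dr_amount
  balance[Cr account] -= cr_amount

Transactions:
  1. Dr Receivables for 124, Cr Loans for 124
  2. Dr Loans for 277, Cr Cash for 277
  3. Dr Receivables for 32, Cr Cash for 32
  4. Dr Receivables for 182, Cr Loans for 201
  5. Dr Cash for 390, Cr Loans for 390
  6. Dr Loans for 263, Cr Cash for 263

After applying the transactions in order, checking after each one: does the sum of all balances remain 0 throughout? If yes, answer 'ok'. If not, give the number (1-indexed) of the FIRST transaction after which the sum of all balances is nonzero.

After txn 1: dr=124 cr=124 sum_balances=0
After txn 2: dr=277 cr=277 sum_balances=0
After txn 3: dr=32 cr=32 sum_balances=0
After txn 4: dr=182 cr=201 sum_balances=-19
After txn 5: dr=390 cr=390 sum_balances=-19
After txn 6: dr=263 cr=263 sum_balances=-19

Answer: 4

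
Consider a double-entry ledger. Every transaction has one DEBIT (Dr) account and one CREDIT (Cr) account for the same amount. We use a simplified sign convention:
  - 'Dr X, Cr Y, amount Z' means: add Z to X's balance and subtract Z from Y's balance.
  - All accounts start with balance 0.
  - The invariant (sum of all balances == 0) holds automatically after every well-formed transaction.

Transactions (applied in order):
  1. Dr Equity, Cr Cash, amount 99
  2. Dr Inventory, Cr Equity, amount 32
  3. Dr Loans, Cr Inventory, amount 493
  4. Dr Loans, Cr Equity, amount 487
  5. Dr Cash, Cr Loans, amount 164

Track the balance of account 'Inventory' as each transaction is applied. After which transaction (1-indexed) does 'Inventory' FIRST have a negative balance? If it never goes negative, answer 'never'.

Answer: 3

Derivation:
After txn 1: Inventory=0
After txn 2: Inventory=32
After txn 3: Inventory=-461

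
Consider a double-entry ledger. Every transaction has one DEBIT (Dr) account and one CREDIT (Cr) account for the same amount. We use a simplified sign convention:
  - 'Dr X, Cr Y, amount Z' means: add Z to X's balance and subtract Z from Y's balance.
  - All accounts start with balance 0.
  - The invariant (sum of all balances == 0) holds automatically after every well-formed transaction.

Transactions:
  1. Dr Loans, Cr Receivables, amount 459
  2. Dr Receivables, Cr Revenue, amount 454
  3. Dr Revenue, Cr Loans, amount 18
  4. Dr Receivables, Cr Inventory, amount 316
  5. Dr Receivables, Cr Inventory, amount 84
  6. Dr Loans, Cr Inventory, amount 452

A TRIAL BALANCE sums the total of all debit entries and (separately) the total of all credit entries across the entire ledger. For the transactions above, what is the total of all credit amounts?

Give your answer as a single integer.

Answer: 1783

Derivation:
Txn 1: credit+=459
Txn 2: credit+=454
Txn 3: credit+=18
Txn 4: credit+=316
Txn 5: credit+=84
Txn 6: credit+=452
Total credits = 1783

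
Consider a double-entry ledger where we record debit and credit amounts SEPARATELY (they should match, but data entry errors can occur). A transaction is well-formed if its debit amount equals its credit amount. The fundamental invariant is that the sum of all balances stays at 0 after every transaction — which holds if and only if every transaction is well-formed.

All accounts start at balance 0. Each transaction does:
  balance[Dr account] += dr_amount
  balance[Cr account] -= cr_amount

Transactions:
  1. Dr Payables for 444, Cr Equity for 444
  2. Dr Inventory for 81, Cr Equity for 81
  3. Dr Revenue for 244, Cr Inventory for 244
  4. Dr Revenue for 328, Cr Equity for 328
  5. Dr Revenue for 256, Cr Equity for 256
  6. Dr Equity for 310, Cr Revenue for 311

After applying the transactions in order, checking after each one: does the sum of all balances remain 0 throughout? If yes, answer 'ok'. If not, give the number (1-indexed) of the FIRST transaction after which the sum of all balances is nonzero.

After txn 1: dr=444 cr=444 sum_balances=0
After txn 2: dr=81 cr=81 sum_balances=0
After txn 3: dr=244 cr=244 sum_balances=0
After txn 4: dr=328 cr=328 sum_balances=0
After txn 5: dr=256 cr=256 sum_balances=0
After txn 6: dr=310 cr=311 sum_balances=-1

Answer: 6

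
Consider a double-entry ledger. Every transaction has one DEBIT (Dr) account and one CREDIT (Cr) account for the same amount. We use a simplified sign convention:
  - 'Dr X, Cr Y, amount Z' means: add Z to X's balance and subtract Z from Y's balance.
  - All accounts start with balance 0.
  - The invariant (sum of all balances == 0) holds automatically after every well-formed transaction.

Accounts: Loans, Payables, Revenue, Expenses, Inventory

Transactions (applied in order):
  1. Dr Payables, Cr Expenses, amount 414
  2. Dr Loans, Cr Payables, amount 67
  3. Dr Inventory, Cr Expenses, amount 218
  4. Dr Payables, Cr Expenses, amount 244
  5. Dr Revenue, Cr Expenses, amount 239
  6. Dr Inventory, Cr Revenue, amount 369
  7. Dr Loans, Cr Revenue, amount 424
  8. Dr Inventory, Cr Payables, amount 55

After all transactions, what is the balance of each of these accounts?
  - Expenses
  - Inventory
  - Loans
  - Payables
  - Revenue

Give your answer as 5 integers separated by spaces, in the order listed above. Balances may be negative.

After txn 1 (Dr Payables, Cr Expenses, amount 414): Expenses=-414 Payables=414
After txn 2 (Dr Loans, Cr Payables, amount 67): Expenses=-414 Loans=67 Payables=347
After txn 3 (Dr Inventory, Cr Expenses, amount 218): Expenses=-632 Inventory=218 Loans=67 Payables=347
After txn 4 (Dr Payables, Cr Expenses, amount 244): Expenses=-876 Inventory=218 Loans=67 Payables=591
After txn 5 (Dr Revenue, Cr Expenses, amount 239): Expenses=-1115 Inventory=218 Loans=67 Payables=591 Revenue=239
After txn 6 (Dr Inventory, Cr Revenue, amount 369): Expenses=-1115 Inventory=587 Loans=67 Payables=591 Revenue=-130
After txn 7 (Dr Loans, Cr Revenue, amount 424): Expenses=-1115 Inventory=587 Loans=491 Payables=591 Revenue=-554
After txn 8 (Dr Inventory, Cr Payables, amount 55): Expenses=-1115 Inventory=642 Loans=491 Payables=536 Revenue=-554

Answer: -1115 642 491 536 -554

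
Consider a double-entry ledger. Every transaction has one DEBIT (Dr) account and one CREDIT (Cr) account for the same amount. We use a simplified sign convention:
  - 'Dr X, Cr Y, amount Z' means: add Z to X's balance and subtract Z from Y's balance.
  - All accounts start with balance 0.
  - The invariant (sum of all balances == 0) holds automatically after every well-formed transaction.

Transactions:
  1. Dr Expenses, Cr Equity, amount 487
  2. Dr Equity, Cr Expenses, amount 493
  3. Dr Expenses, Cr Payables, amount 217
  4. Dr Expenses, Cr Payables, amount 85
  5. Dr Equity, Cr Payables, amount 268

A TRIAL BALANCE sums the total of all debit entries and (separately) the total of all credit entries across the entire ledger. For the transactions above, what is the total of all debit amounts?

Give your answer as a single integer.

Txn 1: debit+=487
Txn 2: debit+=493
Txn 3: debit+=217
Txn 4: debit+=85
Txn 5: debit+=268
Total debits = 1550

Answer: 1550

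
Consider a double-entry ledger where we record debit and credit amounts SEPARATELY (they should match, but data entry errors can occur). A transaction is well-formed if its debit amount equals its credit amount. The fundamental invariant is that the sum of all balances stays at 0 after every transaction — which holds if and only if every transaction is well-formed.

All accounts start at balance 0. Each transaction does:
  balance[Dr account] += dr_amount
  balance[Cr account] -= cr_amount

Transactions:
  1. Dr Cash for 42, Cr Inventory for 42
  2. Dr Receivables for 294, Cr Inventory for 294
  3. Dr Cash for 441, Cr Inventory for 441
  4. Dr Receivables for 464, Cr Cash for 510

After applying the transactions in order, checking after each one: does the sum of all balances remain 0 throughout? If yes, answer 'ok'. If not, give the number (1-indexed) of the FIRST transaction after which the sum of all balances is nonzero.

After txn 1: dr=42 cr=42 sum_balances=0
After txn 2: dr=294 cr=294 sum_balances=0
After txn 3: dr=441 cr=441 sum_balances=0
After txn 4: dr=464 cr=510 sum_balances=-46

Answer: 4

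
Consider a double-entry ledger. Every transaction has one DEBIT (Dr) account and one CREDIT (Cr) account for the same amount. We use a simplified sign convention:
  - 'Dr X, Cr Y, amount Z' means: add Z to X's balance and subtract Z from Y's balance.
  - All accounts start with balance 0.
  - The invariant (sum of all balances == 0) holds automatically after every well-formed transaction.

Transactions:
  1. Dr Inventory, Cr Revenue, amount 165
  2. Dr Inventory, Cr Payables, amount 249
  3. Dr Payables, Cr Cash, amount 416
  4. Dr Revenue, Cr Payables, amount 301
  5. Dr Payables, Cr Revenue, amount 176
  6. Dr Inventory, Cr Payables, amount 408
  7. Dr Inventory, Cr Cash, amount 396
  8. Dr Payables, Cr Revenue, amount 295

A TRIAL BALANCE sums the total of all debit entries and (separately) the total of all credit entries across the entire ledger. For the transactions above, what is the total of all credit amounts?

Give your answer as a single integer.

Txn 1: credit+=165
Txn 2: credit+=249
Txn 3: credit+=416
Txn 4: credit+=301
Txn 5: credit+=176
Txn 6: credit+=408
Txn 7: credit+=396
Txn 8: credit+=295
Total credits = 2406

Answer: 2406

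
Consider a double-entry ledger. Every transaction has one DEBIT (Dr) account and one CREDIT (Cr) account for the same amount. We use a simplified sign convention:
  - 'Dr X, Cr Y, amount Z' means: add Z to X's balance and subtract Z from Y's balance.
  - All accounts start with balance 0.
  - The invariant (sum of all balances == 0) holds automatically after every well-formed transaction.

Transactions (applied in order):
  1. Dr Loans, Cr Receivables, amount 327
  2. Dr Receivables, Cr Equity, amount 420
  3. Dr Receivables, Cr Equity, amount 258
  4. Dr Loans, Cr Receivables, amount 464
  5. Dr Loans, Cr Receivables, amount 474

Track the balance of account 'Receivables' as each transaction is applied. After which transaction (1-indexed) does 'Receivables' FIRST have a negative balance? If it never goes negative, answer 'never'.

Answer: 1

Derivation:
After txn 1: Receivables=-327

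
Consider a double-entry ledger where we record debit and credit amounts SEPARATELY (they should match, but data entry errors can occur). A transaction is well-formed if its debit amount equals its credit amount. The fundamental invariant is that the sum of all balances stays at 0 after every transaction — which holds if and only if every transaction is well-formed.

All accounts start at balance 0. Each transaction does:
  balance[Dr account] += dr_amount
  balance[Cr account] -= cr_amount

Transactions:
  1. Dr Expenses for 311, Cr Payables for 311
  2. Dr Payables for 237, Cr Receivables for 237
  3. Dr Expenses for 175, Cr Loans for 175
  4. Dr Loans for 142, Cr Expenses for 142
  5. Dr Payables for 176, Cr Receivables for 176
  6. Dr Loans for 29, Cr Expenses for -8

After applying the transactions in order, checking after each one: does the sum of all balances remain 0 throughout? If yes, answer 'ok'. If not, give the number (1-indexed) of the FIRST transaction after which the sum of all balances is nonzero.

After txn 1: dr=311 cr=311 sum_balances=0
After txn 2: dr=237 cr=237 sum_balances=0
After txn 3: dr=175 cr=175 sum_balances=0
After txn 4: dr=142 cr=142 sum_balances=0
After txn 5: dr=176 cr=176 sum_balances=0
After txn 6: dr=29 cr=-8 sum_balances=37

Answer: 6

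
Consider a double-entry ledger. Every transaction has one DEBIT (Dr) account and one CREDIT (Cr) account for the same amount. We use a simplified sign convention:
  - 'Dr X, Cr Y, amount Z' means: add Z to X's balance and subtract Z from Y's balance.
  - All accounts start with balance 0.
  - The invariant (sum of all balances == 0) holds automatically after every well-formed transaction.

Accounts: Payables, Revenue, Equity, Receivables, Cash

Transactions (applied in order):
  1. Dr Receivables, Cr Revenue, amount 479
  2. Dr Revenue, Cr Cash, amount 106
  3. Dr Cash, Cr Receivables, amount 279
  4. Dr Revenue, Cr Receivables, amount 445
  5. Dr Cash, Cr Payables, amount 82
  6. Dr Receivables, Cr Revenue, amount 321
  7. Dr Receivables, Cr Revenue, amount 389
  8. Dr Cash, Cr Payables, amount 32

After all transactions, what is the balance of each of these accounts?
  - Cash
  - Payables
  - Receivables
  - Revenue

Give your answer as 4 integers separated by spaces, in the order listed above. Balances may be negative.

After txn 1 (Dr Receivables, Cr Revenue, amount 479): Receivables=479 Revenue=-479
After txn 2 (Dr Revenue, Cr Cash, amount 106): Cash=-106 Receivables=479 Revenue=-373
After txn 3 (Dr Cash, Cr Receivables, amount 279): Cash=173 Receivables=200 Revenue=-373
After txn 4 (Dr Revenue, Cr Receivables, amount 445): Cash=173 Receivables=-245 Revenue=72
After txn 5 (Dr Cash, Cr Payables, amount 82): Cash=255 Payables=-82 Receivables=-245 Revenue=72
After txn 6 (Dr Receivables, Cr Revenue, amount 321): Cash=255 Payables=-82 Receivables=76 Revenue=-249
After txn 7 (Dr Receivables, Cr Revenue, amount 389): Cash=255 Payables=-82 Receivables=465 Revenue=-638
After txn 8 (Dr Cash, Cr Payables, amount 32): Cash=287 Payables=-114 Receivables=465 Revenue=-638

Answer: 287 -114 465 -638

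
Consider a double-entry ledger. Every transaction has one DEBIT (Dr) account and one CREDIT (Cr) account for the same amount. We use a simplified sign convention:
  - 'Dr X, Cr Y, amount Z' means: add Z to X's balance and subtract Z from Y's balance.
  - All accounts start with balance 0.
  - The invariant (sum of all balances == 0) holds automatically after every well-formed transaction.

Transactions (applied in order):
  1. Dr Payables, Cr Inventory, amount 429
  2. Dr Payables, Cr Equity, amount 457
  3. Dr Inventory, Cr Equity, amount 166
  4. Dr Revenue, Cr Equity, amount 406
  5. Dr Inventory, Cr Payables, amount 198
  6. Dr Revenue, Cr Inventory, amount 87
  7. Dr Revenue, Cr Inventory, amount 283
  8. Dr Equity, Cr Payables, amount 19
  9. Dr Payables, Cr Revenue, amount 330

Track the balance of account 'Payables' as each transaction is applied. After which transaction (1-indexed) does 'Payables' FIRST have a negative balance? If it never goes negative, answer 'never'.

Answer: never

Derivation:
After txn 1: Payables=429
After txn 2: Payables=886
After txn 3: Payables=886
After txn 4: Payables=886
After txn 5: Payables=688
After txn 6: Payables=688
After txn 7: Payables=688
After txn 8: Payables=669
After txn 9: Payables=999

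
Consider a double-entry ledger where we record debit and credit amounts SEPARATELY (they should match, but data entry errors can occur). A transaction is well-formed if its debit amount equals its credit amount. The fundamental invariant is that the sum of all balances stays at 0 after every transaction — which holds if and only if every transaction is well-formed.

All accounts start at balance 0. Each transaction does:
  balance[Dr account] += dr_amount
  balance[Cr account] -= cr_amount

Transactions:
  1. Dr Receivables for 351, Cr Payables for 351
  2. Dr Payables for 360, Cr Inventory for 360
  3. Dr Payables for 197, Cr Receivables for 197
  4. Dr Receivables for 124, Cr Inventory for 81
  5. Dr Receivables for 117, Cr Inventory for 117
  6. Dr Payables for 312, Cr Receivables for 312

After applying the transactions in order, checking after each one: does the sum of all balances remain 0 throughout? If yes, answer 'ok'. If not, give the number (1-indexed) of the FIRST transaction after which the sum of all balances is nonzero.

After txn 1: dr=351 cr=351 sum_balances=0
After txn 2: dr=360 cr=360 sum_balances=0
After txn 3: dr=197 cr=197 sum_balances=0
After txn 4: dr=124 cr=81 sum_balances=43
After txn 5: dr=117 cr=117 sum_balances=43
After txn 6: dr=312 cr=312 sum_balances=43

Answer: 4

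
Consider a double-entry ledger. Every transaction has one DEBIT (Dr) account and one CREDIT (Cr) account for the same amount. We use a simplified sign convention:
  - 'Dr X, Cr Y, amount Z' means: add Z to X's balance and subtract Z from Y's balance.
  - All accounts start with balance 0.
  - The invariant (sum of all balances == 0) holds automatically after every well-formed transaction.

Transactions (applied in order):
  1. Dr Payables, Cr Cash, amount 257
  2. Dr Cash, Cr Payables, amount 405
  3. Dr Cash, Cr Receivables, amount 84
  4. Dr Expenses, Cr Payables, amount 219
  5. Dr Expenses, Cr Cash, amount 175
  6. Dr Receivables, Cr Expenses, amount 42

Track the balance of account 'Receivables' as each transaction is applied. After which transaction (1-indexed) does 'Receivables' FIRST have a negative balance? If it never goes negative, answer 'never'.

Answer: 3

Derivation:
After txn 1: Receivables=0
After txn 2: Receivables=0
After txn 3: Receivables=-84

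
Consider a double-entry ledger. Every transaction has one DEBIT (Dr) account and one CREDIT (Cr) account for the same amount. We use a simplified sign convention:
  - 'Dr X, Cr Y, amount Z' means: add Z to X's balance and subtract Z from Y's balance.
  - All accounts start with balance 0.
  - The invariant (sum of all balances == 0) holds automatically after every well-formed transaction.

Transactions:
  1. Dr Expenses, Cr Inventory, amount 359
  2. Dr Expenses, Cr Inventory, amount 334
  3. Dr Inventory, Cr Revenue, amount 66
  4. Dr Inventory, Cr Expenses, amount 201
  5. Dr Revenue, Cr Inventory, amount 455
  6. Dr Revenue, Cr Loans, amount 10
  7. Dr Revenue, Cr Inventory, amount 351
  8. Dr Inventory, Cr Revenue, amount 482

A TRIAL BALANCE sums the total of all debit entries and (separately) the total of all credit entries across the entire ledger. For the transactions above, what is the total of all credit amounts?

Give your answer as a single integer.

Answer: 2258

Derivation:
Txn 1: credit+=359
Txn 2: credit+=334
Txn 3: credit+=66
Txn 4: credit+=201
Txn 5: credit+=455
Txn 6: credit+=10
Txn 7: credit+=351
Txn 8: credit+=482
Total credits = 2258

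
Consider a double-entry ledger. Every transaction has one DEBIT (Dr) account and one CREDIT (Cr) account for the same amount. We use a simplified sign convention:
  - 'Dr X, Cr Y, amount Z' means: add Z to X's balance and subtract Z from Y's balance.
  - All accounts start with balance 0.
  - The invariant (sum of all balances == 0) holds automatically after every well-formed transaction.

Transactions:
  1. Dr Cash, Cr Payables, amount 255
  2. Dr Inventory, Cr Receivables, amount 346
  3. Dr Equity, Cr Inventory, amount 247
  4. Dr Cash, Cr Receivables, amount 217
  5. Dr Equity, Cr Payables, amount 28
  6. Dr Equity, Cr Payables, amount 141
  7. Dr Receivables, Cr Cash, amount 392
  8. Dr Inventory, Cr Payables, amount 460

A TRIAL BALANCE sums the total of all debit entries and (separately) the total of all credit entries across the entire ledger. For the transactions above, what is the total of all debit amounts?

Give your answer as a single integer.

Answer: 2086

Derivation:
Txn 1: debit+=255
Txn 2: debit+=346
Txn 3: debit+=247
Txn 4: debit+=217
Txn 5: debit+=28
Txn 6: debit+=141
Txn 7: debit+=392
Txn 8: debit+=460
Total debits = 2086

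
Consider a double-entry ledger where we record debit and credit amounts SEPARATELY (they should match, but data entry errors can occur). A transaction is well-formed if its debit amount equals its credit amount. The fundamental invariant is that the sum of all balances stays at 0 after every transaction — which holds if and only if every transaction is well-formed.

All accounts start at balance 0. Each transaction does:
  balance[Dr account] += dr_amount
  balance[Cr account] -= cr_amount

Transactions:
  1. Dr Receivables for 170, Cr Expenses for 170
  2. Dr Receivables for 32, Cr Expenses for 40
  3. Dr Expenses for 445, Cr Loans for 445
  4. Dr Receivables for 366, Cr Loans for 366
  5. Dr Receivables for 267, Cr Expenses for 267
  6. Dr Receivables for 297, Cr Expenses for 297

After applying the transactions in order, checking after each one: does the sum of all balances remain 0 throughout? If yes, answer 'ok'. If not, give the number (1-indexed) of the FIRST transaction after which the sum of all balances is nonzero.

Answer: 2

Derivation:
After txn 1: dr=170 cr=170 sum_balances=0
After txn 2: dr=32 cr=40 sum_balances=-8
After txn 3: dr=445 cr=445 sum_balances=-8
After txn 4: dr=366 cr=366 sum_balances=-8
After txn 5: dr=267 cr=267 sum_balances=-8
After txn 6: dr=297 cr=297 sum_balances=-8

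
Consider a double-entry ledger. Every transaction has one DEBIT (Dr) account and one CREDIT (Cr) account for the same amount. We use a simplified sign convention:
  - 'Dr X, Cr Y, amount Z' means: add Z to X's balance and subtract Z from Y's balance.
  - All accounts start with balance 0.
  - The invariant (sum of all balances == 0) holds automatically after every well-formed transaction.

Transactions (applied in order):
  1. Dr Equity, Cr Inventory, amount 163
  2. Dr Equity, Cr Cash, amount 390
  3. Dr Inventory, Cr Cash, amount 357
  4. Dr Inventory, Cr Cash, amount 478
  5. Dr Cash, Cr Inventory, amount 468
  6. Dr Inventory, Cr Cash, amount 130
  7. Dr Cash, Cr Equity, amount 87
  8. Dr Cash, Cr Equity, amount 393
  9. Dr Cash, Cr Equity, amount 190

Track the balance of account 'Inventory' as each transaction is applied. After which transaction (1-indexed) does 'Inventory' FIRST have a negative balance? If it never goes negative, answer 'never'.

Answer: 1

Derivation:
After txn 1: Inventory=-163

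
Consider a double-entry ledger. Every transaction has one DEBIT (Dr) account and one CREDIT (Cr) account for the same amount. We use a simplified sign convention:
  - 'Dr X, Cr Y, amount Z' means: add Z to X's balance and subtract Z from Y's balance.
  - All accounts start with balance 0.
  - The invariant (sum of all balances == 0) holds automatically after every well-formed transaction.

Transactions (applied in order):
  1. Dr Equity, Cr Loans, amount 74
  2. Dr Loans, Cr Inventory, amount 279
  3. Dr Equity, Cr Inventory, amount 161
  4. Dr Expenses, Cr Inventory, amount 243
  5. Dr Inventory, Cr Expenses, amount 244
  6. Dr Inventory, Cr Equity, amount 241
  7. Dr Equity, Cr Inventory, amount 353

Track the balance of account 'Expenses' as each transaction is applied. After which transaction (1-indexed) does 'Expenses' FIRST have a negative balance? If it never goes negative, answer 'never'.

After txn 1: Expenses=0
After txn 2: Expenses=0
After txn 3: Expenses=0
After txn 4: Expenses=243
After txn 5: Expenses=-1

Answer: 5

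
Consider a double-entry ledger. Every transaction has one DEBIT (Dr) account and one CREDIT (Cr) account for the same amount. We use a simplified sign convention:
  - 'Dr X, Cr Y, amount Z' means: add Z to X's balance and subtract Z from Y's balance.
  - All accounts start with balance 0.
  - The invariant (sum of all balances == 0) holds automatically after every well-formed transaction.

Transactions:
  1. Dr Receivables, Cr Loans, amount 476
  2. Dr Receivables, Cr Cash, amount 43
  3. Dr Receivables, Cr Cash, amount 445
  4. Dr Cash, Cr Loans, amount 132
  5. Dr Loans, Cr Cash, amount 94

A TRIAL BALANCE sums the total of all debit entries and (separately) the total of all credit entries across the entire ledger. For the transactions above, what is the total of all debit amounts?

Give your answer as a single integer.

Txn 1: debit+=476
Txn 2: debit+=43
Txn 3: debit+=445
Txn 4: debit+=132
Txn 5: debit+=94
Total debits = 1190

Answer: 1190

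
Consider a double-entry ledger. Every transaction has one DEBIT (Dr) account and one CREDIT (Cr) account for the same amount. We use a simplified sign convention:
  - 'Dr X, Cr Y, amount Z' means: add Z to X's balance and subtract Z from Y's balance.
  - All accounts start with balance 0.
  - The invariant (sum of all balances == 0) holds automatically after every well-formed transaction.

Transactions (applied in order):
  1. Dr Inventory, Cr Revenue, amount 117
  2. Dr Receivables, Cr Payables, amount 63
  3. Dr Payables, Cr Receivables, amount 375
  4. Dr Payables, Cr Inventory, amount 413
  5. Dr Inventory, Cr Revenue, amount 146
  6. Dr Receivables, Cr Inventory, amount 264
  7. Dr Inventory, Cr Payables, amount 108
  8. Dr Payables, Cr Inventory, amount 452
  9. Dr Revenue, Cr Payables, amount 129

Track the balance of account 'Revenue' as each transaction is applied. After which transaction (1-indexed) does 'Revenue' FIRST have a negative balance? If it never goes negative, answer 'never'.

Answer: 1

Derivation:
After txn 1: Revenue=-117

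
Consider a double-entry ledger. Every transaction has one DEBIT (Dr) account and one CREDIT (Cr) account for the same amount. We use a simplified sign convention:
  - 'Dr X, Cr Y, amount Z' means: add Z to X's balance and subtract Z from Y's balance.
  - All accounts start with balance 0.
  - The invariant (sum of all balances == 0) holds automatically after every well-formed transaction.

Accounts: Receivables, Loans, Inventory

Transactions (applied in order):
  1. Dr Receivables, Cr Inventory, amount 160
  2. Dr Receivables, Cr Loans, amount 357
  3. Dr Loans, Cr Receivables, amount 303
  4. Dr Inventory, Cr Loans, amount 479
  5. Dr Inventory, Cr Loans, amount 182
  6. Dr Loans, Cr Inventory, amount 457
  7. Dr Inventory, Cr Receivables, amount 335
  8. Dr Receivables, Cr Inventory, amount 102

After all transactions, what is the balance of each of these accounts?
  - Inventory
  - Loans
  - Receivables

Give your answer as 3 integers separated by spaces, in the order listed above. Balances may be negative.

Answer: 277 -258 -19

Derivation:
After txn 1 (Dr Receivables, Cr Inventory, amount 160): Inventory=-160 Receivables=160
After txn 2 (Dr Receivables, Cr Loans, amount 357): Inventory=-160 Loans=-357 Receivables=517
After txn 3 (Dr Loans, Cr Receivables, amount 303): Inventory=-160 Loans=-54 Receivables=214
After txn 4 (Dr Inventory, Cr Loans, amount 479): Inventory=319 Loans=-533 Receivables=214
After txn 5 (Dr Inventory, Cr Loans, amount 182): Inventory=501 Loans=-715 Receivables=214
After txn 6 (Dr Loans, Cr Inventory, amount 457): Inventory=44 Loans=-258 Receivables=214
After txn 7 (Dr Inventory, Cr Receivables, amount 335): Inventory=379 Loans=-258 Receivables=-121
After txn 8 (Dr Receivables, Cr Inventory, amount 102): Inventory=277 Loans=-258 Receivables=-19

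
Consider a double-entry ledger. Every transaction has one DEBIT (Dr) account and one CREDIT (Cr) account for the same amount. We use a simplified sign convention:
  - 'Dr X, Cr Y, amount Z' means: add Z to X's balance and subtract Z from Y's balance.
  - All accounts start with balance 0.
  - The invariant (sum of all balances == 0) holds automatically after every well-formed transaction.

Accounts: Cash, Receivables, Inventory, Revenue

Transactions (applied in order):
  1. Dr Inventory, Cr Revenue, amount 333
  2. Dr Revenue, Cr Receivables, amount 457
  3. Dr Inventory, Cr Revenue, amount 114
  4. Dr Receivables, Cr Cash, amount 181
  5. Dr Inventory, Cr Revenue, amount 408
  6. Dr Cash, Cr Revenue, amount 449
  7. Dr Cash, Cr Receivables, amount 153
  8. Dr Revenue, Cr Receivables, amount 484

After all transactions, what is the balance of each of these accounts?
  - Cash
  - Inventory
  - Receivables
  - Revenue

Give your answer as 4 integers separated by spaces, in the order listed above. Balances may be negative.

Answer: 421 855 -913 -363

Derivation:
After txn 1 (Dr Inventory, Cr Revenue, amount 333): Inventory=333 Revenue=-333
After txn 2 (Dr Revenue, Cr Receivables, amount 457): Inventory=333 Receivables=-457 Revenue=124
After txn 3 (Dr Inventory, Cr Revenue, amount 114): Inventory=447 Receivables=-457 Revenue=10
After txn 4 (Dr Receivables, Cr Cash, amount 181): Cash=-181 Inventory=447 Receivables=-276 Revenue=10
After txn 5 (Dr Inventory, Cr Revenue, amount 408): Cash=-181 Inventory=855 Receivables=-276 Revenue=-398
After txn 6 (Dr Cash, Cr Revenue, amount 449): Cash=268 Inventory=855 Receivables=-276 Revenue=-847
After txn 7 (Dr Cash, Cr Receivables, amount 153): Cash=421 Inventory=855 Receivables=-429 Revenue=-847
After txn 8 (Dr Revenue, Cr Receivables, amount 484): Cash=421 Inventory=855 Receivables=-913 Revenue=-363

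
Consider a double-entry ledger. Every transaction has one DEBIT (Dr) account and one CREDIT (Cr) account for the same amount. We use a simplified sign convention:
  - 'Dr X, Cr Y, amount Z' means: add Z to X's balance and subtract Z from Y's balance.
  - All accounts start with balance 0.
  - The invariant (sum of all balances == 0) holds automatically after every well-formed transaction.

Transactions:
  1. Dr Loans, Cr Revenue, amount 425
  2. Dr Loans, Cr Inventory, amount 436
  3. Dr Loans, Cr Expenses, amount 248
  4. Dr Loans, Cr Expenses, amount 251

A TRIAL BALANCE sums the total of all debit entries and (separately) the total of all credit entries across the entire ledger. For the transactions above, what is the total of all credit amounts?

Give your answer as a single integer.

Answer: 1360

Derivation:
Txn 1: credit+=425
Txn 2: credit+=436
Txn 3: credit+=248
Txn 4: credit+=251
Total credits = 1360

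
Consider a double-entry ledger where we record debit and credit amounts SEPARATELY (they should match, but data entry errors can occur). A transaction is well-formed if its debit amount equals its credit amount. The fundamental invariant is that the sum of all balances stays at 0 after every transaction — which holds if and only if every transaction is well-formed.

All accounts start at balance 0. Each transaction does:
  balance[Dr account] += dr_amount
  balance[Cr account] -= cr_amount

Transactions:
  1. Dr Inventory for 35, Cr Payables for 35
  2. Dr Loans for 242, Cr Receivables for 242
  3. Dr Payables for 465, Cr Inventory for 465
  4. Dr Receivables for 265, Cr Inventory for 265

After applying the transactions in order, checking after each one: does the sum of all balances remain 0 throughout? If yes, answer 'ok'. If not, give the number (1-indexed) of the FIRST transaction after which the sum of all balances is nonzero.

After txn 1: dr=35 cr=35 sum_balances=0
After txn 2: dr=242 cr=242 sum_balances=0
After txn 3: dr=465 cr=465 sum_balances=0
After txn 4: dr=265 cr=265 sum_balances=0

Answer: ok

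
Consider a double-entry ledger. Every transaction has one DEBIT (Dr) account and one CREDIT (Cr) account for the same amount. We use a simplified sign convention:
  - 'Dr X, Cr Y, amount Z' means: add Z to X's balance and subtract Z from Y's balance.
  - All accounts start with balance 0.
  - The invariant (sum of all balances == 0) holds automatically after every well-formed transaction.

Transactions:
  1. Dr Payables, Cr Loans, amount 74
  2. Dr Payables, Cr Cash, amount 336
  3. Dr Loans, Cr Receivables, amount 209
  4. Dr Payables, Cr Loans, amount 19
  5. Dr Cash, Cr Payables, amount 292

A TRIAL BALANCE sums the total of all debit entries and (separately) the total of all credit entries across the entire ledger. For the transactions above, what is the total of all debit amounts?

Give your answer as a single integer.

Txn 1: debit+=74
Txn 2: debit+=336
Txn 3: debit+=209
Txn 4: debit+=19
Txn 5: debit+=292
Total debits = 930

Answer: 930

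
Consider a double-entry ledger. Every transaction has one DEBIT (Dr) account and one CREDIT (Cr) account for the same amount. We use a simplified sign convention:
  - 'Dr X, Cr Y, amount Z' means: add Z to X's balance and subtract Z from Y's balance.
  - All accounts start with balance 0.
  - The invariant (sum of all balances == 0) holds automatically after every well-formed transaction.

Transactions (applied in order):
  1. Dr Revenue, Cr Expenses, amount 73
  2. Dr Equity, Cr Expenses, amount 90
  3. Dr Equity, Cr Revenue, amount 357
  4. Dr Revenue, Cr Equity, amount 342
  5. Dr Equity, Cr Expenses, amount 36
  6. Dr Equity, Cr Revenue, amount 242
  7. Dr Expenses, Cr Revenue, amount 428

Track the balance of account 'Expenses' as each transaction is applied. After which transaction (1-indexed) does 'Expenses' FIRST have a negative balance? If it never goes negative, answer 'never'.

After txn 1: Expenses=-73

Answer: 1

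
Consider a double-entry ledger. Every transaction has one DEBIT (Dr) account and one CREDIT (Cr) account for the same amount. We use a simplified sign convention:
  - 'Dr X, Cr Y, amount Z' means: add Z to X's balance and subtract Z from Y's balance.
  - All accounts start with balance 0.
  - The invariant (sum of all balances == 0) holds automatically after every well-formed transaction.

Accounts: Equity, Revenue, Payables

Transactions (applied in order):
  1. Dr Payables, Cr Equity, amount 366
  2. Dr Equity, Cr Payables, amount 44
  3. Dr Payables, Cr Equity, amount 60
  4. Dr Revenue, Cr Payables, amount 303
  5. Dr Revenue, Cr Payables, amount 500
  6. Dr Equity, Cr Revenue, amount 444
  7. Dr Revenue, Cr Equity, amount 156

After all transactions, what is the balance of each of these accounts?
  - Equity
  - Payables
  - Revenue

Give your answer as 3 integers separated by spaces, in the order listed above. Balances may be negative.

After txn 1 (Dr Payables, Cr Equity, amount 366): Equity=-366 Payables=366
After txn 2 (Dr Equity, Cr Payables, amount 44): Equity=-322 Payables=322
After txn 3 (Dr Payables, Cr Equity, amount 60): Equity=-382 Payables=382
After txn 4 (Dr Revenue, Cr Payables, amount 303): Equity=-382 Payables=79 Revenue=303
After txn 5 (Dr Revenue, Cr Payables, amount 500): Equity=-382 Payables=-421 Revenue=803
After txn 6 (Dr Equity, Cr Revenue, amount 444): Equity=62 Payables=-421 Revenue=359
After txn 7 (Dr Revenue, Cr Equity, amount 156): Equity=-94 Payables=-421 Revenue=515

Answer: -94 -421 515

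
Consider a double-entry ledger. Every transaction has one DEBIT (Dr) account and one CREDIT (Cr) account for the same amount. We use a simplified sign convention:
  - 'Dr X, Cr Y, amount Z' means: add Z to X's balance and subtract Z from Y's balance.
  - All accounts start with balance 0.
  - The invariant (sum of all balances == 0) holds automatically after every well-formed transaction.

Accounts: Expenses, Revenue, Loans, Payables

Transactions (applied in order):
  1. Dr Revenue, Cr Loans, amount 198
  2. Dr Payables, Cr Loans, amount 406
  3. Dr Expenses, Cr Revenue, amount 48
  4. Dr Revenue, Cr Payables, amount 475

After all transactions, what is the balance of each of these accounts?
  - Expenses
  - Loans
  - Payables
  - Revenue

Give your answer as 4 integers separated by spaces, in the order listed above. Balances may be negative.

Answer: 48 -604 -69 625

Derivation:
After txn 1 (Dr Revenue, Cr Loans, amount 198): Loans=-198 Revenue=198
After txn 2 (Dr Payables, Cr Loans, amount 406): Loans=-604 Payables=406 Revenue=198
After txn 3 (Dr Expenses, Cr Revenue, amount 48): Expenses=48 Loans=-604 Payables=406 Revenue=150
After txn 4 (Dr Revenue, Cr Payables, amount 475): Expenses=48 Loans=-604 Payables=-69 Revenue=625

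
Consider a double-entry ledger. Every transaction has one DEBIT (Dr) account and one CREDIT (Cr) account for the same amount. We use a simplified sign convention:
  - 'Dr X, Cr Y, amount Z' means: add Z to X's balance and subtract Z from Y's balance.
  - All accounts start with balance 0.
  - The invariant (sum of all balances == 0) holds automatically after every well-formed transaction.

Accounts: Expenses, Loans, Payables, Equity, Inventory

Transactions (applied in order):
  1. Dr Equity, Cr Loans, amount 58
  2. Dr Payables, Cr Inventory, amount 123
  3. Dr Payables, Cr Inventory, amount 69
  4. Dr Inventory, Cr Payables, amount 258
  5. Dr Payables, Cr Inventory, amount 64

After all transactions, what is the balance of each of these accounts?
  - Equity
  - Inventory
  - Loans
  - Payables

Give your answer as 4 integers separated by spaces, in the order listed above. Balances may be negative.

Answer: 58 2 -58 -2

Derivation:
After txn 1 (Dr Equity, Cr Loans, amount 58): Equity=58 Loans=-58
After txn 2 (Dr Payables, Cr Inventory, amount 123): Equity=58 Inventory=-123 Loans=-58 Payables=123
After txn 3 (Dr Payables, Cr Inventory, amount 69): Equity=58 Inventory=-192 Loans=-58 Payables=192
After txn 4 (Dr Inventory, Cr Payables, amount 258): Equity=58 Inventory=66 Loans=-58 Payables=-66
After txn 5 (Dr Payables, Cr Inventory, amount 64): Equity=58 Inventory=2 Loans=-58 Payables=-2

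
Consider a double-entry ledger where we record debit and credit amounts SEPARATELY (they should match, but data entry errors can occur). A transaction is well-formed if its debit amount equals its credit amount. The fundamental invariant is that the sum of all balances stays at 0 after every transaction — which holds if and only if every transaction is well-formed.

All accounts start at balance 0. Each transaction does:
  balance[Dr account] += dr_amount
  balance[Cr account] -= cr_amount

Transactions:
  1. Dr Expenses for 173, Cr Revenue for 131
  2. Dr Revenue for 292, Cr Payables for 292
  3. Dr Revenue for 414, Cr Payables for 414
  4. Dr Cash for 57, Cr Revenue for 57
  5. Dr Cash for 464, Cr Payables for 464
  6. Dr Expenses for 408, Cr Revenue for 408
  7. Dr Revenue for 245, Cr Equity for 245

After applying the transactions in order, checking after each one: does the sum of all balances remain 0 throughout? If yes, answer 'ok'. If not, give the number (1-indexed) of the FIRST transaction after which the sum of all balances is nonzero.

After txn 1: dr=173 cr=131 sum_balances=42
After txn 2: dr=292 cr=292 sum_balances=42
After txn 3: dr=414 cr=414 sum_balances=42
After txn 4: dr=57 cr=57 sum_balances=42
After txn 5: dr=464 cr=464 sum_balances=42
After txn 6: dr=408 cr=408 sum_balances=42
After txn 7: dr=245 cr=245 sum_balances=42

Answer: 1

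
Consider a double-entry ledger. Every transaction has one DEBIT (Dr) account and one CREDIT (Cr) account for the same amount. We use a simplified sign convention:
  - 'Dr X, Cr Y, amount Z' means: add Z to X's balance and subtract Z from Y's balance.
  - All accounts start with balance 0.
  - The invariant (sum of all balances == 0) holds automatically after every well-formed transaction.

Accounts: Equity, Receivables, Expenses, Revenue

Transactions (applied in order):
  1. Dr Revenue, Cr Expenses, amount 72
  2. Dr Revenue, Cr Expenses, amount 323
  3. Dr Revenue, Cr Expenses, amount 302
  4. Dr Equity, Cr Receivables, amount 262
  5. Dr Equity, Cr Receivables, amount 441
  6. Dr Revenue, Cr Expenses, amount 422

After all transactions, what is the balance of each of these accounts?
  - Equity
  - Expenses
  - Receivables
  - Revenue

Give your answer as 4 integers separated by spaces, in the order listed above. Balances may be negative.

Answer: 703 -1119 -703 1119

Derivation:
After txn 1 (Dr Revenue, Cr Expenses, amount 72): Expenses=-72 Revenue=72
After txn 2 (Dr Revenue, Cr Expenses, amount 323): Expenses=-395 Revenue=395
After txn 3 (Dr Revenue, Cr Expenses, amount 302): Expenses=-697 Revenue=697
After txn 4 (Dr Equity, Cr Receivables, amount 262): Equity=262 Expenses=-697 Receivables=-262 Revenue=697
After txn 5 (Dr Equity, Cr Receivables, amount 441): Equity=703 Expenses=-697 Receivables=-703 Revenue=697
After txn 6 (Dr Revenue, Cr Expenses, amount 422): Equity=703 Expenses=-1119 Receivables=-703 Revenue=1119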